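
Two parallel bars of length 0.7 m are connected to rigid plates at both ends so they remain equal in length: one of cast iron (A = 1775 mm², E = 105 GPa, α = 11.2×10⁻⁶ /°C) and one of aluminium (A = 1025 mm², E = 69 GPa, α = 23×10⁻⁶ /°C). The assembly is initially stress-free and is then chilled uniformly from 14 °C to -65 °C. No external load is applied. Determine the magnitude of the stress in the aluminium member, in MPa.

The aluminium has the larger α, so on cooling it would change length more than the cast iron if both were free. The rigid plates force a common final length, so the aluminium is put into tension and the cast iron into compression, with equal and opposite forces P (no external load).
Equating the net (thermal + elastic) strains gives |α₁ − α₂|·ΔT = P·[1/(A₁E₁) + 1/(A₂E₂)].
|α₁ − α₂|·ΔT = 11.8×10⁻⁶ × 79 = 0.0009322.
1/(A₁E₁) + 1/(A₂E₂) = 1/(1775×105×10³) + 1/(1025×69×10³) = 1.95×10⁻⁸ N⁻¹.
P = 0.0009322 / 1.95×10⁻⁸ = 47790 N = 47.79 kN.
σ_{aluminium} = P/A₂ = 47790/1025 = 46.63 MPa, tensile.

σ ≈ 46.6 MPa (tensile)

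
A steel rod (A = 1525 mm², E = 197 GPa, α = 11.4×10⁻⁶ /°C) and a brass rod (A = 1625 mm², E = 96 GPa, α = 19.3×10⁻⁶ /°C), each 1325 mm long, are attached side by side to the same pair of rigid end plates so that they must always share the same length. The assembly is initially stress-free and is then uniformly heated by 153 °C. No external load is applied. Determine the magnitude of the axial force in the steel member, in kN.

Both members must finish at the same length. With the larger α, the brass tends to over-expand; the plates restrain it, putting the brass in compression and the steel in tension. With no external load the two internal forces are equal and opposite, magnitude P.
Compatibility of the two members (thermal + elastic change equal): (α₁ − α₂)ΔT = P·[1/(A₁E₁) + 1/(A₂E₂)].
|α₁ − α₂|·ΔT = 7.9×10⁻⁶ × 153 = 0.001209.
1/(A₁E₁) + 1/(A₂E₂) = 1/(1525×197×10³) + 1/(1625×96×10³) = 9.739×10⁻⁹ N⁻¹.
P = 0.001209 / 9.739×10⁻⁹ = 124100 N = 124.1 kN.

P ≈ 124 kN (tensile in the steel)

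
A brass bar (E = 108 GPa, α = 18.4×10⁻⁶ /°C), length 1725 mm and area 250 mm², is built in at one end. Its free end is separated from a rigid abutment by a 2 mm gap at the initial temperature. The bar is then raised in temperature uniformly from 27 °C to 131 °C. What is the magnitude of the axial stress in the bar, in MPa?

If the wall were absent the bar would grow by αΔT L = 18.4×10⁻⁶ × 104 × 1725 = 3.301 mm.
This exceeds the 2 mm gap, so the wall pushes back. The portion of expansion that must be recovered elastically is δ_free − gap = 3.301 − 2 = 1.301 mm.
That suppressed elongation corresponds to σ = E·Δ/L = 108×10³ × 1.301/1725 = 81.45 MPa.

σ ≈ 81.5 MPa (compressive)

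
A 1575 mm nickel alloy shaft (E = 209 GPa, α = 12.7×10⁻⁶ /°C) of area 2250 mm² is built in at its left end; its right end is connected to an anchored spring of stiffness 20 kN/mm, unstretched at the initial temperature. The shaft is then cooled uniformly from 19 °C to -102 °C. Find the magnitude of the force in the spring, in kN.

P ≈ 45.4 kN

If the spring were absent the shaft would shorten by αΔT L = 12.7×10⁻⁶ × 121 × 1575 = 2.42 mm.
With a force P in the spring, the elastic change of the shaft is PL/(AE) and that of the spring is P/k; compatibility requires their sum to equal δ_free.
So P = δ_free / [L/(AE) + 1/k] = 2.42 / [ 1575/(2250×209×10³) + 1/(20×10³) ].
P = 2.42 / 5.335×10⁻⁵ = 45370 N.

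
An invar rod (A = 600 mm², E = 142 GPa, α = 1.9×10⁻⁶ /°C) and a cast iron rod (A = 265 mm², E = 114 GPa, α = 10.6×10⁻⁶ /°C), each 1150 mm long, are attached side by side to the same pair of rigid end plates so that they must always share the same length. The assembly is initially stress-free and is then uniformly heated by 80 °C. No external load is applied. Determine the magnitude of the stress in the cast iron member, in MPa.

σ ≈ 58.6 MPa (compressive)

Both members must finish at the same length. With the larger α, the cast iron tends to over-expand; the plates restrain it, putting the cast iron in compression and the invar in tension. With no external load the two internal forces are equal and opposite, magnitude P.
Compatibility of the two members (thermal + elastic change equal): (α₁ − α₂)ΔT = P·[1/(A₁E₁) + 1/(A₂E₂)].
|α₁ − α₂|·ΔT = 8.7×10⁻⁶ × 80 = 0.000696.
1/(A₁E₁) + 1/(A₂E₂) = 1/(600×142×10³) + 1/(265×114×10³) = 4.484×10⁻⁸ N⁻¹.
So P = 0.000696 / 4.484×10⁻⁸ = 15.52 kN.
σ_{cast iron} = P/A₂ = 15520/265 = 58.57 MPa, compressive.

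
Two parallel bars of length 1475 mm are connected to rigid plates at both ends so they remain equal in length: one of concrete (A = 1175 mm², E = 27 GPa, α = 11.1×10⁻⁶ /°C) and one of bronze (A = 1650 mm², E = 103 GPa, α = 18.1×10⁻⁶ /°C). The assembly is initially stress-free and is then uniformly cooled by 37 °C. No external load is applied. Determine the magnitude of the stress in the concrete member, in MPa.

σ ≈ 5.89 MPa (compressive)

Equilibrium of a rigid end plate with no external load gives equal and opposite internal forces ±P in the two members. Since α_{bronze} > α_{concrete}, cooling drives the bronze into tension and the concrete into compression.
Equating the net (thermal + elastic) strains gives |α₁ − α₂|·ΔT = P·[1/(A₁E₁) + 1/(A₂E₂)].
|α₁ − α₂|·ΔT = 7×10⁻⁶ × 37 = 0.000259.
1/(A₁E₁) + 1/(A₂E₂) = 1/(1175×27×10³) + 1/(1650×103×10³) = 3.74×10⁻⁸ N⁻¹.
So P = 0.000259 / 3.74×10⁻⁸ = 6.924 kN.
σ_{concrete} = P/A₁ = 6924/1175 = 5.893 MPa, compressive.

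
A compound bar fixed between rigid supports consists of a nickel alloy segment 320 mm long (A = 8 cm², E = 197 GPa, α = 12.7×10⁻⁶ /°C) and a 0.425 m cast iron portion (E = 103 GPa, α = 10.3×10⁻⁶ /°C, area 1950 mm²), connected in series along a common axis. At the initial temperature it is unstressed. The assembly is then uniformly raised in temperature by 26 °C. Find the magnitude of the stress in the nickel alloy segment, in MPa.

With the walls removed the bar would change length by δ_free = Σ αᵢΔT Lᵢ = 12.7×10⁻⁶×26×320 + 10.3×10⁻⁶×26×425 = 0.2195 mm.
The walls prevent any net length change, so an axial force P (same in every segment) develops. Compatibility: P · Σ Lᵢ/(AᵢEᵢ) = δ_free.
Σ Lᵢ/(AᵢEᵢ) = 320/(800×197×10³) + 425/(1950×103×10³) = 4.146×10⁻⁶ mm/N.
So P = 0.2195 / 4.146×10⁻⁶ = 52.93 kN, compressive.
σ_{nickel alloy} = P / A = 52930 / 800 = 66.16 MPa.

σ ≈ 66.2 MPa (compressive)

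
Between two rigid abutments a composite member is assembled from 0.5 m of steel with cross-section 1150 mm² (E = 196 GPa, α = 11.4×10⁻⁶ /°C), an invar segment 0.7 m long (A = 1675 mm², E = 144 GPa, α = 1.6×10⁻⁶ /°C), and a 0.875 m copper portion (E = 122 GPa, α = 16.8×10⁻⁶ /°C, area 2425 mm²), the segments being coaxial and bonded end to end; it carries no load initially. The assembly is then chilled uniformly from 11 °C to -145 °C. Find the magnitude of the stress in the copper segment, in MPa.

σ ≈ 171 MPa (tensile)

Free thermal contraction of the whole bar: Σ αᵢΔT Lᵢ = 11.4×10⁻⁶×156×500 + 1.6×10⁻⁶×156×700 + 16.8×10⁻⁶×156×875 = 3.357 mm.
Since the ends are fixed, an axial force P builds up, equal in every segment, with P · Σ Lᵢ/(AᵢEᵢ) = δ_free.
The series flexibility is Σ Lᵢ/(AᵢEᵢ) = 500/(1150×196×10³) + 700/(1675×144×10³) + 875/(2425×122×10³) = 8.078×10⁻⁶ mm/N.
Hence P = δ_free / Σ(L/AE) = 3.357/8.078×10⁻⁶ = 415.6 kN (tensile).
σ_{copper} = P / A = 415600 / 2425 = 171.4 MPa.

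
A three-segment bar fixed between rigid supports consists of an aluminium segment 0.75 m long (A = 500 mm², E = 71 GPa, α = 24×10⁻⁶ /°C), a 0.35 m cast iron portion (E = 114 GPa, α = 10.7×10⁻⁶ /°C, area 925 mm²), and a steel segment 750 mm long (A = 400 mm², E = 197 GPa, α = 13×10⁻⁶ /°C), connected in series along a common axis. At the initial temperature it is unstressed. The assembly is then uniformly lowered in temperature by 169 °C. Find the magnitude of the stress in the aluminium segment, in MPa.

σ ≈ 313 MPa (tensile)

If the supports were absent, the total length change would be Σ αᵢΔT Lᵢ = 24×10⁻⁶×169×750 + 10.7×10⁻⁶×169×350 + 13×10⁻⁶×169×750 = 5.323 mm.
The rigid supports impose zero overall length change; the single axial force P common to all segments must satisfy P Σ Lᵢ/(AᵢEᵢ) = δ_free.
Σ Lᵢ/(AᵢEᵢ) = 750/(500×71×10³) + 350/(925×114×10³) + 750/(400×197×10³) = 3.396×10⁻⁵ mm/N.
Hence P = δ_free / Σ(L/AE) = 5.323/3.396×10⁻⁵ = 156.7 kN (tensile).
σ_{aluminium} = P / A = 156700 / 500 = 313.4 MPa.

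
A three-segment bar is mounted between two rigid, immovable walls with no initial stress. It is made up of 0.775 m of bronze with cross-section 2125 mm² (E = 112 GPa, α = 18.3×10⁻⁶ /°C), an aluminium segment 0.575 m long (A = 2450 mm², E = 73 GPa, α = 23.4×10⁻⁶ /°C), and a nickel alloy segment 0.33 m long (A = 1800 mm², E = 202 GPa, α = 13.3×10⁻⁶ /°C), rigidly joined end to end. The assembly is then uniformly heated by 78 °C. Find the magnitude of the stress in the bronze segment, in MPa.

Free thermal expansion of the whole bar: Σ αᵢΔT Lᵢ = 18.3×10⁻⁶×78×775 + 23.4×10⁻⁶×78×575 + 13.3×10⁻⁶×78×330 = 2.498 mm.
The walls prevent any net length change, so an axial force P (same in every segment) develops. Compatibility: P · Σ Lᵢ/(AᵢEᵢ) = δ_free.
The series flexibility is Σ Lᵢ/(AᵢEᵢ) = 775/(2125×112×10³) + 575/(2450×73×10³) + 330/(1800×202×10³) = 7.379×10⁻⁶ mm/N.
So P = 2.498 / 7.379×10⁻⁶ = 338.5 kN, compressive.
σ_{bronze} = P / A = 338500 / 2125 = 159.3 MPa.

σ ≈ 159 MPa (compressive)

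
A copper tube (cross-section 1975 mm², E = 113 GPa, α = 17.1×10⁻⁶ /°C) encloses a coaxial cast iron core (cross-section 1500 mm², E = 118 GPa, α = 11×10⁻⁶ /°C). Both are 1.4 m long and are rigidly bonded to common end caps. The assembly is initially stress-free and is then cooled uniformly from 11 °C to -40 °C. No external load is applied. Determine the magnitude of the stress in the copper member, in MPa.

σ ≈ 15.5 MPa (tensile)

Both members must finish at the same length. With the larger α, the copper tends to over-contract; the plates restrain it, putting the copper in tension and the cast iron in compression. With no external load the two internal forces are equal and opposite, magnitude P.
Compatibility of the two members (thermal + elastic change equal): (α₁ − α₂)ΔT = P·[1/(A₁E₁) + 1/(A₂E₂)].
|α₁ − α₂|·ΔT = 6.1×10⁻⁶ × 51 = 0.0003111.
1/(A₁E₁) + 1/(A₂E₂) = 1/(1975×113×10³) + 1/(1500×118×10³) = 1.013×10⁻⁸ N⁻¹.
P = 0.0003111 / 1.013×10⁻⁸ = 30710 N = 30.71 kN.
σ_{copper} = P/A₁ = 30710/1975 = 15.55 MPa, tensile.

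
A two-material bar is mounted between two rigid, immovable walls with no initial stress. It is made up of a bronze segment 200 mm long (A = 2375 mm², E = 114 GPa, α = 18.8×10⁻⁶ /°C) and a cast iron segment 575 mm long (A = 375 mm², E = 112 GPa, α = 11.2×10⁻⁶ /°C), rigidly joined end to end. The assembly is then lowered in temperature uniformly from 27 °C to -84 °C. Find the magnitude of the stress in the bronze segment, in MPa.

If the supports were absent, the total length change would be Σ αᵢΔT Lᵢ = 18.8×10⁻⁶×111×200 + 11.2×10⁻⁶×111×575 = 1.132 mm.
Since the ends are fixed, an axial force P builds up, equal in every segment, with P · Σ Lᵢ/(AᵢEᵢ) = δ_free.
Σ Lᵢ/(AᵢEᵢ) = 200/(2375×114×10³) + 575/(375×112×10³) = 1.443×10⁻⁵ mm/N.
So P = 1.132 / 1.443×10⁻⁵ = 78.47 kN, tensile.
σ_{bronze} = P / A = 78470 / 2375 = 33.04 MPa.

σ ≈ 33 MPa (tensile)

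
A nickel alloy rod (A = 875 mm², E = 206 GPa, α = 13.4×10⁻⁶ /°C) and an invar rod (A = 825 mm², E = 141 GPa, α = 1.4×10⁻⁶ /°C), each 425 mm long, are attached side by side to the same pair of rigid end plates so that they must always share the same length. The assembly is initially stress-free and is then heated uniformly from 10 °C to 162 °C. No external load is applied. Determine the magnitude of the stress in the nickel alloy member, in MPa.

σ ≈ 147 MPa (compressive)

Both members must finish at the same length. With the larger α, the nickel alloy tends to over-expand; the plates restrain it, putting the nickel alloy in compression and the invar in tension. With no external load the two internal forces are equal and opposite, magnitude P.
Setting the final lengths equal and cancelling L: (α₁ − α₂)ΔT = P/(A₁E₁) + P/(A₂E₂).
|α₁ − α₂|·ΔT = 12×10⁻⁶ × 152 = 0.001824.
1/(A₁E₁) + 1/(A₂E₂) = 1/(875×206×10³) + 1/(825×141×10³) = 1.414×10⁻⁸ N⁻¹.
So P = 0.001824 / 1.414×10⁻⁸ = 129 kN.
σ_{nickel alloy} = P/A₁ = 129000/875 = 147.4 MPa, compressive.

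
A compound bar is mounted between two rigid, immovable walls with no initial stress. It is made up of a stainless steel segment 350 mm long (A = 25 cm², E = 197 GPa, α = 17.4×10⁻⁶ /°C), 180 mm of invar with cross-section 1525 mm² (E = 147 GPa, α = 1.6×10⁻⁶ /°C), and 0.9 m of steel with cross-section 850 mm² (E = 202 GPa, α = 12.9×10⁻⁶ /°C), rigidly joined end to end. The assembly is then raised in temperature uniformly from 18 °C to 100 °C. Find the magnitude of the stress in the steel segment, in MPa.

σ ≈ 257 MPa (compressive)

If the supports were absent, the total length change would be Σ αᵢΔT Lᵢ = 17.4×10⁻⁶×82×350 + 1.6×10⁻⁶×82×180 + 12.9×10⁻⁶×82×900 = 1.475 mm.
The walls prevent any net length change, so an axial force P (same in every segment) develops. Compatibility: P · Σ Lᵢ/(AᵢEᵢ) = δ_free.
Σ Lᵢ/(AᵢEᵢ) = 350/(2500×197×10³) + 180/(1525×147×10³) + 900/(850×202×10³) = 6.755×10⁻⁶ mm/N.
So P = 1.475 / 6.755×10⁻⁶ = 218.3 kN, compressive.
σ_{steel} = P / A = 218300 / 850 = 256.9 MPa.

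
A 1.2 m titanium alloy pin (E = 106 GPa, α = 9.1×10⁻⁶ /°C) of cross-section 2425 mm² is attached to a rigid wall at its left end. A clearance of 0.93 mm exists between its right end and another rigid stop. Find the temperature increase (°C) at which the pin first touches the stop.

Contact occurs when the free expansion equals the gap: αΔT L = 0.93 mm.
ΔT = 0.93 / (9.1×10⁻⁶ × 1200) = 85.16 °C.

ΔT ≈ 85.2 °C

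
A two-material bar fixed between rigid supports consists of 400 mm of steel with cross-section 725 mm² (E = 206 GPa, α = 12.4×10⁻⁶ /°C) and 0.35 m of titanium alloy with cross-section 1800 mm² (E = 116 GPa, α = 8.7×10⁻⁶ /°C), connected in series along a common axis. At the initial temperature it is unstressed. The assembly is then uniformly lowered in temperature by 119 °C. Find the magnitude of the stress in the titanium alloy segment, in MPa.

σ ≈ 122 MPa (tensile)

If the supports were absent, the total length change would be Σ αᵢΔT Lᵢ = 12.4×10⁻⁶×119×400 + 8.7×10⁻⁶×119×350 = 0.9526 mm.
The rigid supports impose zero overall length change; the single axial force P common to all segments must satisfy P Σ Lᵢ/(AᵢEᵢ) = δ_free.
Σ Lᵢ/(AᵢEᵢ) = 400/(725×206×10³) + 350/(1800×116×10³) = 4.355×10⁻⁶ mm/N.
P = 0.9526 / 4.355×10⁻⁶ = 218800 N = 218.8 kN, tensile.
σ_{titanium alloy} = P / A = 218800 / 1800 = 121.5 MPa.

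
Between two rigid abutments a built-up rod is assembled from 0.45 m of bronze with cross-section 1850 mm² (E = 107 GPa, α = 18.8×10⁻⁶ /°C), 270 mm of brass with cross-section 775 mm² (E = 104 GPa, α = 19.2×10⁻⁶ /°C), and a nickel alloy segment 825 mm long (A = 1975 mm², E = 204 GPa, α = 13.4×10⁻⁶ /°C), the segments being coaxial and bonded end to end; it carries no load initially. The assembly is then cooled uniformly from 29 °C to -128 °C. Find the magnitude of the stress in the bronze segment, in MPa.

σ ≈ 273 MPa (tensile)

Free thermal contraction of the whole bar: Σ αᵢΔT Lᵢ = 18.8×10⁻⁶×157×450 + 19.2×10⁻⁶×157×270 + 13.4×10⁻⁶×157×825 = 3.878 mm.
Since the ends are fixed, an axial force P builds up, equal in every segment, with P · Σ Lᵢ/(AᵢEᵢ) = δ_free.
Σ Lᵢ/(AᵢEᵢ) = 450/(1850×107×10³) + 270/(775×104×10³) + 825/(1975×204×10³) = 7.671×10⁻⁶ mm/N.
Hence P = δ_free / Σ(L/AE) = 3.878/7.671×10⁻⁶ = 505.5 kN (tensile).
σ_{bronze} = P / A = 505500 / 1850 = 273.3 MPa.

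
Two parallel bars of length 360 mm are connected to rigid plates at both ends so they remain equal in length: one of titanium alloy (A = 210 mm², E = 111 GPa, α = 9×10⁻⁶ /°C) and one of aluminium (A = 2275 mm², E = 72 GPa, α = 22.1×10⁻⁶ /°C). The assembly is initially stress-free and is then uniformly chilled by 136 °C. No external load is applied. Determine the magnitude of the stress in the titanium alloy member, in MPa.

Equilibrium of a rigid end plate with no external load gives equal and opposite internal forces ±P in the two members. Since α_{aluminium} > α_{titanium alloy}, cooling drives the aluminium into tension and the titanium alloy into compression.
Setting the final lengths equal and cancelling L: (α₁ − α₂)ΔT = P/(A₁E₁) + P/(A₂E₂).
|α₁ − α₂|·ΔT = 13.1×10⁻⁶ × 136 = 0.001782.
1/(A₁E₁) + 1/(A₂E₂) = 1/(210×111×10³) + 1/(2275×72×10³) = 4.901×10⁻⁸ N⁻¹.
P = 0.001782 / 4.901×10⁻⁸ = 36360 N = 36.36 kN.
σ_{titanium alloy} = P/A₁ = 36360/210 = 173.1 MPa, compressive.

σ ≈ 173 MPa (compressive)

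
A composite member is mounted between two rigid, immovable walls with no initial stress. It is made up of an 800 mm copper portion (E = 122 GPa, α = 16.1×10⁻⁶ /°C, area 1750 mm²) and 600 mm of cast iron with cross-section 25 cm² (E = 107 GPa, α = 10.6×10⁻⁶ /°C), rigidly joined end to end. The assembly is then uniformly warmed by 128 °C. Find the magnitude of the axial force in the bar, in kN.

If the supports were absent, the total length change would be Σ αᵢΔT Lᵢ = 16.1×10⁻⁶×128×800 + 10.6×10⁻⁶×128×600 = 2.463 mm.
The walls prevent any net length change, so an axial force P (same in every segment) develops. Compatibility: P · Σ Lᵢ/(AᵢEᵢ) = δ_free.
Σ Lᵢ/(AᵢEᵢ) = 800/(1750×122×10³) + 600/(2500×107×10³) = 5.99×10⁻⁶ mm/N.
So P = 2.463 / 5.99×10⁻⁶ = 411.1 kN, compressive.

P ≈ 411 kN (compressive)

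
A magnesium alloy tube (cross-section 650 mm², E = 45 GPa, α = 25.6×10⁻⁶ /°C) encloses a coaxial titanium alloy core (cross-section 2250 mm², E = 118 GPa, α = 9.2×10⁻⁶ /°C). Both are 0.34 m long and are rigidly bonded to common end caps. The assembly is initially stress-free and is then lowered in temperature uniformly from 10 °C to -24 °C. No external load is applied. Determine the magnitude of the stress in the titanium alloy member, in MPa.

σ ≈ 6.53 MPa (compressive)

Both members must finish at the same length. With the larger α, the magnesium alloy tends to over-contract; the plates restrain it, putting the magnesium alloy in tension and the titanium alloy in compression. With no external load the two internal forces are equal and opposite, magnitude P.
Setting the final lengths equal and cancelling L: (α₁ − α₂)ΔT = P/(A₁E₁) + P/(A₂E₂).
|α₁ − α₂|·ΔT = 16.4×10⁻⁶ × 34 = 0.0005576.
1/(A₁E₁) + 1/(A₂E₂) = 1/(650×45×10³) + 1/(2250×118×10³) = 3.795×10⁻⁸ N⁻¹.
P = 0.0005576 / 3.795×10⁻⁸ = 14690 N = 14.69 kN.
σ_{titanium alloy} = P/A₂ = 14690/2250 = 6.529 MPa, compressive.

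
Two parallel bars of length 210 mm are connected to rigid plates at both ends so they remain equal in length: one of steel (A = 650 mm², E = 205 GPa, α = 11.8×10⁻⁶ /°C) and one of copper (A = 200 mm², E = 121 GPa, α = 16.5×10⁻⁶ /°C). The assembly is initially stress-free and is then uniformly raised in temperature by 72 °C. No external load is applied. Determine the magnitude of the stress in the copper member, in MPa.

The copper has the larger α, so on heating it would change length more than the steel if both were free. The rigid plates force a common final length, so the copper is put into compression and the steel into tension, with equal and opposite forces P (no external load).
Setting the final lengths equal and cancelling L: (α₁ − α₂)ΔT = P/(A₁E₁) + P/(A₂E₂).
|α₁ − α₂|·ΔT = 4.7×10⁻⁶ × 72 = 0.0003384.
1/(A₁E₁) + 1/(A₂E₂) = 1/(650×205×10³) + 1/(200×121×10³) = 4.883×10⁻⁸ N⁻¹.
P = 0.0003384 / 4.883×10⁻⁸ = 6931 N = 6.931 kN.
σ_{copper} = P/A₂ = 6931/200 = 34.65 MPa, compressive.

σ ≈ 34.7 MPa (compressive)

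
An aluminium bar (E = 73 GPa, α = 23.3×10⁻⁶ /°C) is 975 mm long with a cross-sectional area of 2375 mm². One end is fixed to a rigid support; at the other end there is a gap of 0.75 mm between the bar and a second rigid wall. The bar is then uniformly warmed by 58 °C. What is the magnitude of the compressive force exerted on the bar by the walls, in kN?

Free thermal elongation = αΔT L = 23.3×10⁻⁶ × 58 × 975 = 1.318 mm.
After closing the 0.75 mm clearance, 1.318 − 0.75 = 0.5676 mm of expansion remains to be suppressed by the wall.
So σ = E(δ_free − g)/L = 73×10³ × 0.5676/975 = 42.5 MPa.
Force on the wall = σA = 42.5 × 2375 mm² = 100.9 kN.

P ≈ 101 kN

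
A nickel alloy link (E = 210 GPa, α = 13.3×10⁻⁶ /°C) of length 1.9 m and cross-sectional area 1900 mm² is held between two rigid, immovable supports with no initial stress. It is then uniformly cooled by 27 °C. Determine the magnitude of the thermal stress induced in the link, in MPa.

The supports are rigid, so the total axial strain is zero. The restrained thermal strain is ε = αΔT = 13.3×10⁻⁶ × 27 = 359.1×10⁻⁶.
Hence σ = E·αΔT = 210×10³ × 359.1×10⁻⁶ = 75.41 MPa, tensile.

σ ≈ 75.4 MPa (tensile)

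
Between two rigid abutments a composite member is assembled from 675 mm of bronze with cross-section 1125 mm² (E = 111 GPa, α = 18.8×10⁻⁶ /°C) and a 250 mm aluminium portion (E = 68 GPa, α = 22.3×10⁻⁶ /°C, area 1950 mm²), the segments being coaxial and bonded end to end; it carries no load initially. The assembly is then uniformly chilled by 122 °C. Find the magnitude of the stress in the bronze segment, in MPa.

σ ≈ 272 MPa (tensile)

Free thermal contraction of the whole bar: Σ αᵢΔT Lᵢ = 18.8×10⁻⁶×122×675 + 22.3×10⁻⁶×122×250 = 2.228 mm.
Since the ends are fixed, an axial force P builds up, equal in every segment, with P · Σ Lᵢ/(AᵢEᵢ) = δ_free.
Σ Lᵢ/(AᵢEᵢ) = 675/(1125×111×10³) + 250/(1950×68×10³) = 7.291×10⁻⁶ mm/N.
P = 2.228 / 7.291×10⁻⁶ = 305600 N = 305.6 kN, tensile.
σ_{bronze} = P / A = 305600 / 1125 = 271.7 MPa.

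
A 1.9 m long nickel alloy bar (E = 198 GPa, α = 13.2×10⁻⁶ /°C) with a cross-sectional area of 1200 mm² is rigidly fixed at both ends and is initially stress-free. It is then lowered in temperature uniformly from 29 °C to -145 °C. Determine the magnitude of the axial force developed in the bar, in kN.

Full restraint means ε = 0, so the stress is σ = EαΔT = 198×10³ × 13.2×10⁻⁶ × 174 = 454.8 MPa.
P = AEαΔT = 1200 × 198×10³ × 13.2×10⁻⁶ × 174 = 545.7 kN (tensile).

P ≈ 546 kN (tensile)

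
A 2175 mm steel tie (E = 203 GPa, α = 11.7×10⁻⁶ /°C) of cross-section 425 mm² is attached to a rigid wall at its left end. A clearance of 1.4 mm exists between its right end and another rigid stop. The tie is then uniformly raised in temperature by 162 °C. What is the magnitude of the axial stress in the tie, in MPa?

σ ≈ 254 MPa (compressive)

Free thermal elongation = αΔT L = 11.7×10⁻⁶ × 162 × 2175 = 4.122 mm.
The gap closes (δ_free > 1.4 mm) and the wall then resists a further 4.122 − 1.4 = 2.722 mm of expansion.
Compatibility: PL/(AE) = 2.722 mm, so σ = P/A = E × (2.722/2175) = 254.1 MPa.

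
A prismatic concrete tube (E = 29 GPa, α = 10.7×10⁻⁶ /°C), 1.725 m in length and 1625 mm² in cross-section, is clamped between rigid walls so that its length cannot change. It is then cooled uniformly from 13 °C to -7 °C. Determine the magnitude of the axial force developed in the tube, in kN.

Full restraint means ε = 0, so the stress is σ = EαΔT = 29×10³ × 10.7×10⁻⁶ × 20 = 6.206 MPa.
Then P = σA = 6.206 × 1625 mm² = 10.08 kN, tensile.

P ≈ 10.1 kN (tensile)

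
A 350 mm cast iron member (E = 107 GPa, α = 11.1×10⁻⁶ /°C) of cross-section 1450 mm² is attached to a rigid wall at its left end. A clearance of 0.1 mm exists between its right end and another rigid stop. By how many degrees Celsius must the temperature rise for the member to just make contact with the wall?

Contact occurs when the free expansion equals the gap: αΔT L = 0.1 mm.
So ΔT = g/(αL) = 0.1/(11.1×10⁻⁶ × 350) = 25.74 °C.

ΔT ≈ 25.7 °C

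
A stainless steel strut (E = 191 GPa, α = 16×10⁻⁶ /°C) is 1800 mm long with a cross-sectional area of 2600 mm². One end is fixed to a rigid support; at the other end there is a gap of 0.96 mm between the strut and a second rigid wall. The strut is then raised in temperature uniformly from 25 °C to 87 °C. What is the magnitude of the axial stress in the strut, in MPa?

σ ≈ 87.6 MPa (compressive)

If the wall were absent the strut would grow by αΔT L = 16×10⁻⁶ × 62 × 1800 = 1.786 mm.
After closing the 0.96 mm clearance, 1.786 − 0.96 = 0.8256 mm of expansion remains to be suppressed by the wall.
That suppressed elongation corresponds to σ = E·Δ/L = 191×10³ × 0.8256/1800 = 87.61 MPa.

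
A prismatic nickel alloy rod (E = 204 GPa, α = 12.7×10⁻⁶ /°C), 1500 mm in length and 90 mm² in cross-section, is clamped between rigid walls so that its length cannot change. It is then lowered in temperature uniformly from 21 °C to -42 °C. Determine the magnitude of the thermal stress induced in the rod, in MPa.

σ ≈ 163 MPa (tensile)

The supports are rigid, so the total axial strain is zero. The restrained thermal strain is ε = αΔT = 12.7×10⁻⁶ × 63 = 800.1×10⁻⁶.
The stress required to suppress this strain is σ = Eε = 204×10³ × 800.1×10⁻⁶ = 163.2 MPa, tensile since the rod is trying to contract.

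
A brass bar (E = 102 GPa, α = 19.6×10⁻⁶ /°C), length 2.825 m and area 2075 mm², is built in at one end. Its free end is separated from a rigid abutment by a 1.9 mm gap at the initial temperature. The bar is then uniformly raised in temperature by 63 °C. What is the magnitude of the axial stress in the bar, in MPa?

If the wall were absent the bar would grow by αΔT L = 19.6×10⁻⁶ × 63 × 2825 = 3.488 mm.
This exceeds the 1.9 mm gap, so the wall pushes back. The portion of expansion that must be recovered elastically is δ_free − gap = 3.488 − 1.9 = 1.588 mm.
That suppressed elongation corresponds to σ = E·Δ/L = 102×10³ × 1.588/2825 = 57.35 MPa.

σ ≈ 57.3 MPa (compressive)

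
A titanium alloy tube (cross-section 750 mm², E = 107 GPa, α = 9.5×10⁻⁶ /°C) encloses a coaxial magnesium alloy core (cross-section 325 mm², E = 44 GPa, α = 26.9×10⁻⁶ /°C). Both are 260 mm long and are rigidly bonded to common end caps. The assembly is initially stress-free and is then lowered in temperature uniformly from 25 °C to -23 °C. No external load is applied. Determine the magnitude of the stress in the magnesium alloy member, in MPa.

σ ≈ 31.2 MPa (tensile)

Equilibrium of a rigid end plate with no external load gives equal and opposite internal forces ±P in the two members. Since α_{magnesium alloy} > α_{titanium alloy}, cooling drives the magnesium alloy into tension and the titanium alloy into compression.
Setting the final lengths equal and cancelling L: (α₁ − α₂)ΔT = P/(A₁E₁) + P/(A₂E₂).
|α₁ − α₂|·ΔT = 17.4×10⁻⁶ × 48 = 0.0008352.
1/(A₁E₁) + 1/(A₂E₂) = 1/(750×107×10³) + 1/(325×44×10³) = 8.239×10⁻⁸ N⁻¹.
P = 0.0008352 / 8.239×10⁻⁸ = 10140 N = 10.14 kN.
σ_{magnesium alloy} = P/A₂ = 10140/325 = 31.19 MPa, tensile.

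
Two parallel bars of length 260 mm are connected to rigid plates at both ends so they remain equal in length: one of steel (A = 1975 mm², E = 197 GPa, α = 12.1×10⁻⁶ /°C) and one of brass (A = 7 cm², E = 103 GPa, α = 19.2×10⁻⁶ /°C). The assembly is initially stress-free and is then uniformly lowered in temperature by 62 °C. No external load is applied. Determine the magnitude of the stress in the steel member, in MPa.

The brass has the larger α, so on cooling it would change length more than the steel if both were free. The rigid plates force a common final length, so the brass is put into tension and the steel into compression, with equal and opposite forces P (no external load).
Equating the net (thermal + elastic) strains gives |α₁ − α₂|·ΔT = P·[1/(A₁E₁) + 1/(A₂E₂)].
|α₁ − α₂|·ΔT = 7.1×10⁻⁶ × 62 = 0.0004402.
1/(A₁E₁) + 1/(A₂E₂) = 1/(1975×197×10³) + 1/(700×103×10³) = 1.644×10⁻⁸ N⁻¹.
So P = 0.0004402 / 1.644×10⁻⁸ = 26.78 kN.
σ_{steel} = P/A₁ = 26780/1975 = 13.56 MPa, compressive.

σ ≈ 13.6 MPa (compressive)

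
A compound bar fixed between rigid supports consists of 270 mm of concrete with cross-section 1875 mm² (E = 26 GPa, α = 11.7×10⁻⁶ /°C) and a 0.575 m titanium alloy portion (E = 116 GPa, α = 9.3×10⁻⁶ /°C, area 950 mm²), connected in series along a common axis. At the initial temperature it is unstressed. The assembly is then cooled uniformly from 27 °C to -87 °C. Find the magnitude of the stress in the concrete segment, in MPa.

Free thermal contraction of the whole bar: Σ αᵢΔT Lᵢ = 11.7×10⁻⁶×114×270 + 9.3×10⁻⁶×114×575 = 0.9697 mm.
The rigid supports impose zero overall length change; the single axial force P common to all segments must satisfy P Σ Lᵢ/(AᵢEᵢ) = δ_free.
Σ Lᵢ/(AᵢEᵢ) = 270/(1875×26×10³) + 575/(950×116×10³) = 1.076×10⁻⁵ mm/N.
P = 0.9697 / 1.076×10⁻⁵ = 90160 N = 90.16 kN, tensile.
σ_{concrete} = P / A = 90160 / 1875 = 48.08 MPa.

σ ≈ 48.1 MPa (tensile)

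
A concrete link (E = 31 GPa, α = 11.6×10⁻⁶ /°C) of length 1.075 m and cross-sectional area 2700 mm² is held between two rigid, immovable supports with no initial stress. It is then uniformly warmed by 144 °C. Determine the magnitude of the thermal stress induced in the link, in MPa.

σ ≈ 51.8 MPa (compressive)

With length fixed, the mechanical strain must cancel the thermal strain αΔT = 11.6×10⁻⁶ × 144 = 1670.4×10⁻⁶.
Hence σ = E·αΔT = 31×10³ × 1670.4×10⁻⁶ = 51.78 MPa, compressive.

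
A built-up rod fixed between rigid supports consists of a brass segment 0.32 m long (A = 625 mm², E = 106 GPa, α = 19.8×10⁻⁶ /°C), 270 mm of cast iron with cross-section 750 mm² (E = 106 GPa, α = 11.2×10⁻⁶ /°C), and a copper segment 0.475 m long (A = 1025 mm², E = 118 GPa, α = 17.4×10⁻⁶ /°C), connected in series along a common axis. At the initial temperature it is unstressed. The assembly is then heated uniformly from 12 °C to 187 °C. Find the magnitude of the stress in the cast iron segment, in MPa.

Free thermal expansion of the whole bar: Σ αᵢΔT Lᵢ = 19.8×10⁻⁶×175×320 + 11.2×10⁻⁶×175×270 + 17.4×10⁻⁶×175×475 = 3.084 mm.
The walls prevent any net length change, so an axial force P (same in every segment) develops. Compatibility: P · Σ Lᵢ/(AᵢEᵢ) = δ_free.
The series flexibility is Σ Lᵢ/(AᵢEᵢ) = 320/(625×106×10³) + 270/(750×106×10³) + 475/(1025×118×10³) = 1.215×10⁻⁵ mm/N.
Hence P = δ_free / Σ(L/AE) = 3.084/1.215×10⁻⁵ = 253.8 kN (compressive).
σ_{cast iron} = P / A = 253800 / 750 = 338.4 MPa.

σ ≈ 338 MPa (compressive)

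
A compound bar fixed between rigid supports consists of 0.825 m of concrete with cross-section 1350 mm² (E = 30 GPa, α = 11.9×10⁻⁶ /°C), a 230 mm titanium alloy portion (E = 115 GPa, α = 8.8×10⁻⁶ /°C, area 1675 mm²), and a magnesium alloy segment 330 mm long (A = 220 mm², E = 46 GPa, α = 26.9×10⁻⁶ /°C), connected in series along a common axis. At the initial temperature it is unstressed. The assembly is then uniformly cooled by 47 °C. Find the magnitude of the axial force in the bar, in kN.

Free thermal contraction of the whole bar: Σ αᵢΔT Lᵢ = 11.9×10⁻⁶×47×825 + 8.8×10⁻⁶×47×230 + 26.9×10⁻⁶×47×330 = 0.9738 mm.
The rigid supports impose zero overall length change; the single axial force P common to all segments must satisfy P Σ Lᵢ/(AᵢEᵢ) = δ_free.
Σ Lᵢ/(AᵢEᵢ) = 825/(1350×30×10³) + 230/(1675×115×10³) + 330/(220×46×10³) = 5.417×10⁻⁵ mm/N.
So P = 0.9738 / 5.417×10⁻⁵ = 17.98 kN, tensile.

P ≈ 18 kN (tensile)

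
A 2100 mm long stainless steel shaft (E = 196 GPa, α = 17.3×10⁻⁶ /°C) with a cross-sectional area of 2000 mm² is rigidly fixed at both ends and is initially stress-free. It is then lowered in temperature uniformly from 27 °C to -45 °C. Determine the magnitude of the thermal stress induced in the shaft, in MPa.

With length fixed, the mechanical strain must cancel the thermal strain αΔT = 17.3×10⁻⁶ × 72 = 1245.6×10⁻⁶.
Hence σ = E·αΔT = 196×10³ × 1245.6×10⁻⁶ = 244.1 MPa, tensile.

σ ≈ 244 MPa (tensile)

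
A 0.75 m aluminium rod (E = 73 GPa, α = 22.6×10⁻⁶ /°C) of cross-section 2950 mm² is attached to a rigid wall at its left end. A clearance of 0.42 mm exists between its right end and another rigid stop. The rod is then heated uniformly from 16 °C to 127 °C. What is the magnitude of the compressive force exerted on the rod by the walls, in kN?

P ≈ 420 kN

Unrestrained expansion: δ_free = αΔT L = 22.6×10⁻⁶ × 111 × 750 = 1.881 mm.
The gap closes (δ_free > 0.42 mm) and the wall then resists a further 1.881 − 0.42 = 1.461 mm of expansion.
Compatibility: PL/(AE) = 1.461 mm, so σ = P/A = E × (1.461/750) = 142.2 MPa.
Force on the wall = σA = 142.2 × 2950 mm² = 419.6 kN.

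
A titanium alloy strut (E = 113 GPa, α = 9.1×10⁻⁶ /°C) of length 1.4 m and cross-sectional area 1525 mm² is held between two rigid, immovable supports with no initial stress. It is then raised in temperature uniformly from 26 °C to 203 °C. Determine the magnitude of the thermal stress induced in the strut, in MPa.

σ ≈ 182 MPa (compressive)

The supports are rigid, so the total axial strain is zero. The restrained thermal strain is ε = αΔT = 9.1×10⁻⁶ × 177 = 1610.7×10⁻⁶.
Hence σ = E·αΔT = 113×10³ × 1610.7×10⁻⁶ = 182 MPa, compressive.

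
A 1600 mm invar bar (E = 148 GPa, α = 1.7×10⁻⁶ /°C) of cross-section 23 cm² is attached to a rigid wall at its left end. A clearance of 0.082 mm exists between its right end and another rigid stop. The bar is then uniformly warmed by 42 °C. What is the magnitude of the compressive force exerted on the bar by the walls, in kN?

P ≈ 6.86 kN

Free thermal elongation = αΔT L = 1.7×10⁻⁶ × 42 × 1600 = 0.1142 mm.
The gap closes (δ_free > 0.082 mm) and the wall then resists a further 0.1142 − 0.082 = 0.03224 mm of expansion.
Compatibility: PL/(AE) = 0.03224 mm, so σ = P/A = E × (0.03224/1600) = 2.982 MPa.
Force on the wall = σA = 2.982 × 2300 mm² = 6.859 kN.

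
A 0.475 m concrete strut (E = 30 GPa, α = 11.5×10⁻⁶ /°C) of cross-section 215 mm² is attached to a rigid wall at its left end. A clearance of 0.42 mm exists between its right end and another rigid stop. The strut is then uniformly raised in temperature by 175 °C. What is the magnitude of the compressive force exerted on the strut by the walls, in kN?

P ≈ 7.28 kN

Free thermal elongation = αΔT L = 11.5×10⁻⁶ × 175 × 475 = 0.9559 mm.
This exceeds the 0.42 mm gap, so the wall pushes back. The portion of expansion that must be recovered elastically is δ_free − gap = 0.9559 − 0.42 = 0.5359 mm.
That suppressed elongation corresponds to σ = E·Δ/L = 30×10³ × 0.5359/475 = 33.85 MPa.
P = σA = 33.85 × 215 = 7.277 kN.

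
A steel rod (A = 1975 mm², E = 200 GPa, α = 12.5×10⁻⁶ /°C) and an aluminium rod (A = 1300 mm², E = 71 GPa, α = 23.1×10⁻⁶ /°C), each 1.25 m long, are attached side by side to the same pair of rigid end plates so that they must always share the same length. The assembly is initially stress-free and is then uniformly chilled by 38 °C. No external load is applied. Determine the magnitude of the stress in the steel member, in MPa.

σ ≈ 15.3 MPa (compressive)

Equilibrium of a rigid end plate with no external load gives equal and opposite internal forces ±P in the two members. Since α_{aluminium} > α_{steel}, cooling drives the aluminium into tension and the steel into compression.
Compatibility of the two members (thermal + elastic change equal): (α₁ − α₂)ΔT = P·[1/(A₁E₁) + 1/(A₂E₂)].
|α₁ − α₂|·ΔT = 10.6×10⁻⁶ × 38 = 0.0004028.
1/(A₁E₁) + 1/(A₂E₂) = 1/(1975×200×10³) + 1/(1300×71×10³) = 1.337×10⁻⁸ N⁻¹.
So P = 0.0004028 / 1.337×10⁻⁸ = 30.14 kN.
σ_{steel} = P/A₁ = 30140/1975 = 15.26 MPa, compressive.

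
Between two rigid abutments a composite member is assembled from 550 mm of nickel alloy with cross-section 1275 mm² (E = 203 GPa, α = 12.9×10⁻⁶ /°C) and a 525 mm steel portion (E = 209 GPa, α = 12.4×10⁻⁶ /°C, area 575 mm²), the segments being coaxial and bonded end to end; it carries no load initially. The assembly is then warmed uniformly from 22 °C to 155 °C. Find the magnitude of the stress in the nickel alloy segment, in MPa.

σ ≈ 219 MPa (compressive)

If the supports were absent, the total length change would be Σ αᵢΔT Lᵢ = 12.9×10⁻⁶×133×550 + 12.4×10⁻⁶×133×525 = 1.809 mm.
The walls prevent any net length change, so an axial force P (same in every segment) develops. Compatibility: P · Σ Lᵢ/(AᵢEᵢ) = δ_free.
Σ Lᵢ/(AᵢEᵢ) = 550/(1275×203×10³) + 525/(575×209×10³) = 6.494×10⁻⁶ mm/N.
Hence P = δ_free / Σ(L/AE) = 1.809/6.494×10⁻⁶ = 278.7 kN (compressive).
σ_{nickel alloy} = P / A = 278700 / 1275 = 218.6 MPa.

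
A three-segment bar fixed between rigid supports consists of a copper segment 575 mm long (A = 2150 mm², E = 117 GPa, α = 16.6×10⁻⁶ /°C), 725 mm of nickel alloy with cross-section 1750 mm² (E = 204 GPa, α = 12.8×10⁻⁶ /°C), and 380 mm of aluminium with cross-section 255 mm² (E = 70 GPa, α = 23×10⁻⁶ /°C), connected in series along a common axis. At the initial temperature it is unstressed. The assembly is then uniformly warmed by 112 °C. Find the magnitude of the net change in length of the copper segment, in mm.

|ΔL| ≈ 0.793 mm

Free thermal expansion of the whole bar: Σ αᵢΔT Lᵢ = 16.6×10⁻⁶×112×575 + 12.8×10⁻⁶×112×725 + 23×10⁻⁶×112×380 = 3.087 mm.
The walls prevent any net length change, so an axial force P (same in every segment) develops. Compatibility: P · Σ Lᵢ/(AᵢEᵢ) = δ_free.
The series flexibility is Σ Lᵢ/(AᵢEᵢ) = 575/(2150×117×10³) + 725/(1750×204×10³) + 380/(255×70×10³) = 2.561×10⁻⁵ mm/N.
Hence P = δ_free / Σ(L/AE) = 3.087/2.561×10⁻⁵ = 120.6 kN (compressive).
For the copper segment, free thermal change = 16.6×10⁻⁶×112×575 = 1.069 mm and elastic change from P = 120600×575/(2150×117×10³) = 0.2756 mm; these oppose, so the net change is 0.793 mm (segment lengthens).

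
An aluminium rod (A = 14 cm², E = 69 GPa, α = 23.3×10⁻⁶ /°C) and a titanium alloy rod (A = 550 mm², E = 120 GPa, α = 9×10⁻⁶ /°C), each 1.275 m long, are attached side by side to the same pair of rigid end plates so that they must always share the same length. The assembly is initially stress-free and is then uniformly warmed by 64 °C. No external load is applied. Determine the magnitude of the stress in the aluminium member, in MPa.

Equilibrium of a rigid end plate with no external load gives equal and opposite internal forces ±P in the two members. Since α_{aluminium} > α_{titanium alloy}, heating drives the aluminium into compression and the titanium alloy into tension.
Compatibility of the two members (thermal + elastic change equal): (α₁ − α₂)ΔT = P·[1/(A₁E₁) + 1/(A₂E₂)].
|α₁ − α₂|·ΔT = 14.3×10⁻⁶ × 64 = 0.0009152.
1/(A₁E₁) + 1/(A₂E₂) = 1/(1400×69×10³) + 1/(550×120×10³) = 2.55×10⁻⁸ N⁻¹.
So P = 0.0009152 / 2.55×10⁻⁸ = 35.89 kN.
σ_{aluminium} = P/A₁ = 35890/1400 = 25.63 MPa, compressive.

σ ≈ 25.6 MPa (compressive)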